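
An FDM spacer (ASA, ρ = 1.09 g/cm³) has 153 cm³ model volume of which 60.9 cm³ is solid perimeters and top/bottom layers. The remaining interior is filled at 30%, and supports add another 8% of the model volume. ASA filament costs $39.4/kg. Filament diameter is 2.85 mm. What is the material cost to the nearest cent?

$4.33

Interior volume = 153 − 60.9 = 92.1 cm³.
Infill volume: 0.30 × 92.1 → 27.63 cm³.
Support: 0.08 × 153 → 12.24 cm³.
Deposited volume: 60.9 + 27.63 + 12.24 → 100.77 cm³.
Mass = 100.77 × 1.09, so 109.8393 g.
At $39.4/kg: 109.8393/1000 × 39.4 = $4.33.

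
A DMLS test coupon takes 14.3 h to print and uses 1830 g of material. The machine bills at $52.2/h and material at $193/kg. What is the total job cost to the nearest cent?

Machine-time cost = 52.2 × 14.3, so $746.46.
Feedstock cost = 193 × 1830/1000, so $353.19.
Job cost: 746.46 + 353.19 = $1099.65.

$1099.65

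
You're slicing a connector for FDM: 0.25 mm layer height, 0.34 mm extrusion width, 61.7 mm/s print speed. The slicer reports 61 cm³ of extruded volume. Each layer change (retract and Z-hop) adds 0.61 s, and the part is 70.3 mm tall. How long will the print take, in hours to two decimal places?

3.28 hours

Extrusion cross-section = 0.25 × 0.34 = 0.085 mm².
Path length: 61000 mm³ / 0.085 mm² → 717647.1 mm.
Time extruding: 717647.1 / 61.7 → 11631.2 s.
Layer count = ceil(70.3 / 0.25) = 282.
Z-hop total: 282 × 0.61 → 172.02 s.
Total = 11631.2 + 172.02 = 11803.22 s = 3.28 hours.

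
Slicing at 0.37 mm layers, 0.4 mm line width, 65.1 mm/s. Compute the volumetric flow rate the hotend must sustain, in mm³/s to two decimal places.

9.63

A = 0.37 × 0.4, so 0.148 mm².
Volumetric flow = 65.1 × 0.148 = 9.63 mm³/s.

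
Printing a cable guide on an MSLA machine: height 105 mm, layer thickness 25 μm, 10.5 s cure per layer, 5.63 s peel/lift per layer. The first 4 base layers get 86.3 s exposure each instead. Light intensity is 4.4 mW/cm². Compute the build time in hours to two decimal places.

18.90 hours

Layers = ⌈105/0.025⌉ = 4200.
Bottom layers = 4 × (86.3 + 5.63), so 367.72 s.
Regular layers = 4196 × (10.5 + 5.63) = 67681.48 s.
Sum: 367.72 + 67681.48 = 68049.2 s → 18.90 hours.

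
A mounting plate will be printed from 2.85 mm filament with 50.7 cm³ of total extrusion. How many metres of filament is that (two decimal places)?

7.95 m

Cross-section of 2.85 mm filament: π·(2.85/2)² = 6.3794 mm².
L = 50700 mm³ / 6.3794 mm² = 7947.46 mm, i.e. 7.95 m.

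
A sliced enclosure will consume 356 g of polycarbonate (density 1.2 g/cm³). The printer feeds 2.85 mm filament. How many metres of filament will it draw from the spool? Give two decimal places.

Volume = 356 g / 1.2 g·cm⁻³ = 296.6667 cm³ = 296666.7 mm³.
Filament cross-section = π × (2.85/2)² = 6.3794 mm².
Length = 296666.7 / 6.3794 = 46503.86 mm = 46.50 m.

46.50 m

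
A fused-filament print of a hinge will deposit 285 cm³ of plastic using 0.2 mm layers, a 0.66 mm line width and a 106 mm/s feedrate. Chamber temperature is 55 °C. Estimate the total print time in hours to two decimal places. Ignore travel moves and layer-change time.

Line area = 0.2 × 0.66, so 0.132 mm².
Toolpath length = 285 cm³ / 0.132 mm² = 285000 / 0.132 = 2159090.9 mm.
Print-move time = 2159090.9 / 106 = 20368.8 s.
Converting: 20368.8 s = 5.66 hours.

5.66 hours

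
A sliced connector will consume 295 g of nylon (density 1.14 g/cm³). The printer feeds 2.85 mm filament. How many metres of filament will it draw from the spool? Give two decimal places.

Extruded volume: 295/1.14 = 258.7719 cm³ (258771.9 mm³).
A = π r² = π × 1.425² = 6.3794 mm².
Length = 258771.9 / 6.3794 = 40563.67 mm = 40.56 m.

40.56 m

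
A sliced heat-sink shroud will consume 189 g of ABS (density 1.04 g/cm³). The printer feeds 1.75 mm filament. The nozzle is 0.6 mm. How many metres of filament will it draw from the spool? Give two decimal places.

75.55 m

Extruded volume: 189/1.04 = 181.7308 cm³ (181730.8 mm³).
Cross-section of 1.75 mm filament: π·(1.75/2)² = 2.4053 mm².
Length = 181730.8 / 2.4053 = 75554.32 mm = 75.55 m.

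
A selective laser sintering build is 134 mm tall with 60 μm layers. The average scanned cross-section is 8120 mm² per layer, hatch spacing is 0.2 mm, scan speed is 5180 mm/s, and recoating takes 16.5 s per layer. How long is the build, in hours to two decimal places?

15.10 hours

Number of layers: 134 / 0.06 → 2234 (rounded up).
Scan path per layer = 8120 / 0.2 = 40600 mm.
Scan time per layer = 40600 / 5180 = 7.8378 s.
Layer cycle = 7.8378 + 16.5 = 24.3378 s.
Build time = 2234 × 24.3378 = 54370.6452 s = 15.10 hours.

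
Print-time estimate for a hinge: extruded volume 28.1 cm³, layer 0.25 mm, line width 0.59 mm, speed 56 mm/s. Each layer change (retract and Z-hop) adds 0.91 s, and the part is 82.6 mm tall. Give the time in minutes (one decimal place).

Extrusion cross-section = 0.25 × 0.59 = 0.1475 mm².
Path length: 28100 mm³ / 0.1475 mm² → 190508.5 mm.
Print-move time: 190508.5 / 56 → 3401.9 s.
Layer count = ceil(82.6 / 0.25) = 331.
Z-hop total = 331 × 0.91, so 301.21 s.
Altogether 3401.9 + 301.21 = 3703.11 s, i.e. 61.7 minutes.

61.7 minutes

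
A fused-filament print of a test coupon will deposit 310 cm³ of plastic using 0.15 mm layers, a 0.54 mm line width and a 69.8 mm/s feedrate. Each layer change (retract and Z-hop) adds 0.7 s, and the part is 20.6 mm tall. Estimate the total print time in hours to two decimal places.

15.26 hours

Extrusion cross-section = 0.15 × 0.54 = 0.081 mm².
Total extruded path = 310000/0.081 = 3827160.5 mm.
Print-move time = 3827160.5 / 69.8, so 54830.4 s.
Number of layers: 20.6 / 0.15 → 138 (rounded up).
Z-hop total = 138 × 0.7, so 96.6 s.
Altogether 54830.4 + 96.6 = 54927 s, i.e. 15.26 hours.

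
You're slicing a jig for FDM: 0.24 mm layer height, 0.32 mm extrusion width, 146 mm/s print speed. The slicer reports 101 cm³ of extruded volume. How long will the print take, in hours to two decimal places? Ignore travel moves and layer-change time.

Extrusion cross-section: 0.24 × 0.32 → 0.0768 mm².
Total extruded path = 101000/0.0768 = 1315104.2 mm.
Time extruding = 1315104.2 / 146 = 9007.6 s.
That's 9007.6 s → 2.50 hours.

2.50 hours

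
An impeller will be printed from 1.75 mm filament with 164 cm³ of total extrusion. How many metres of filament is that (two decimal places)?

68.18 m

Cross-section of 1.75 mm filament: π·(1.75/2)² = 2.4053 mm².
L = 164000 mm³ / 2.4053 mm² = 68182.76 mm, i.e. 68.18 m.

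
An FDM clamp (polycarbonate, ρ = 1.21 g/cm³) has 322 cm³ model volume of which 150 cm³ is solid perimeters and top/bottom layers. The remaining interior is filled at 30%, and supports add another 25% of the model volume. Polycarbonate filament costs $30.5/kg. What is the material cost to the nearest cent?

Interior volume = 322 − 150, so 172 cm³.
Deposited infill: 0.30 × 172 → 51.6 cm³.
Support = 0.25 × 322, so 80.5 cm³.
Total printed volume = 150 + 51.6 + 80.5 = 282.1 cm³.
Mass: 282.1 × 1.21 → 341.341 g.
At $30.5/kg: 341.341/1000 × 30.5 = $10.41.

$10.41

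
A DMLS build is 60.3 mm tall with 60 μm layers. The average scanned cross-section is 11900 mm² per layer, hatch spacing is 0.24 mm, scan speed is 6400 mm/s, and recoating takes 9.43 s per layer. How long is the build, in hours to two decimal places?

Layer count = ceil(60.3 / 0.06) = 1005.
Per-layer scan distance: 11900 / 0.24 → 49583.3 mm.
Laser time per layer = 49583.3 / 6400 = 7.7474 s.
Layer cycle: 7.7474 + 9.43 → 17.1774 s.
1005 layers × 17.1774 s/layer = 17263.287 s, i.e. 4.80 hours.

4.80 hours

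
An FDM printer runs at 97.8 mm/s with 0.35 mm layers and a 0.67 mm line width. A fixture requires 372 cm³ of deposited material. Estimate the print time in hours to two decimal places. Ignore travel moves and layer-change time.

4.51 hours

Bead cross-section: 0.35 × 0.67 → 0.2345 mm².
Path length: 372000 mm³ / 0.2345 mm² → 1586353.9 mm.
Extrusion time = 1586353.9 / 97.8, so 16220.4 s.
In the requested units: 16220.4 s = 4.51 hours.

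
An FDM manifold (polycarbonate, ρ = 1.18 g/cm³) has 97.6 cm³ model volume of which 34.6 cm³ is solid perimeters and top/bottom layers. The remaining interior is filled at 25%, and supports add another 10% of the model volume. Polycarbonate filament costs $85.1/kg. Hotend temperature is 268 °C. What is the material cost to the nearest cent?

$6.04

Infill region = 97.6 − 34.6 = 63 cm³.
Deposited infill: 0.25 × 63 → 15.75 cm³.
Support: 0.10 × 97.6 → 9.76 cm³.
Deposited volume = 34.6 + 15.75 + 9.76, so 60.11 cm³.
Mass = 60.11 × 1.18 = 70.9298 g.
Cost = 70.9298 g / 1000 × $85.1/kg = $6.04.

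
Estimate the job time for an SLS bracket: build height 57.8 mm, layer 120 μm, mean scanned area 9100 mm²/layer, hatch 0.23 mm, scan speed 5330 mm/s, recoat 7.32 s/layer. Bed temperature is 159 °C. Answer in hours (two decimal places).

Layer count = ceil(57.8 / 0.12) = 482.
Per-layer scan distance = 9100 / 0.23 = 39565.2 mm.
Laser time per layer: 39565.2 / 5330 → 7.4231 s.
Time per layer: 7.4231 + 7.32 → 14.7431 s.
Build time = 482 × 14.7431 = 7106.1742 s = 1.97 hours.

1.97 hours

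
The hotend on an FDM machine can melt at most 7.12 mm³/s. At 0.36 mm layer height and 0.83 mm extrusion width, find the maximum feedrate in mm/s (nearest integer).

A: 0.36 × 0.83 → 0.2988 mm².
v_max = Q/A = 7.12/0.2988 = 23.83 mm/s → 24 mm/s.

24 mm/s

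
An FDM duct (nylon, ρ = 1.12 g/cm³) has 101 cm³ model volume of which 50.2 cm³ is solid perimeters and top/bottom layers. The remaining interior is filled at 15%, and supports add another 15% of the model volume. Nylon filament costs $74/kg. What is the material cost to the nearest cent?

Infill region = 101 − 50.2, so 50.8 cm³.
Deposited infill: 0.15 × 50.8 → 7.62 cm³.
Support: 0.15 × 101 → 15.15 cm³.
Total printed volume = 50.2 + 7.62 + 15.15 = 72.97 cm³.
Mass = 72.97 × 1.12, so 81.7264 g.
At $74/kg: 81.7264/1000 × 74 = $6.05.

$6.05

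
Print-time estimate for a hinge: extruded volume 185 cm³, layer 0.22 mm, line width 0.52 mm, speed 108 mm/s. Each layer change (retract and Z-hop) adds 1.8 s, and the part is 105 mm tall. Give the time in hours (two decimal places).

Line area = 0.22 × 0.52 = 0.1144 mm².
Total extruded path = 185000/0.1144 = 1617132.9 mm.
Extrusion time: 1617132.9 / 108 → 14973.5 s.
Number of layers: 105 / 0.22 → 478 (rounded up).
Layer-change overhead: 478 × 1.8 → 860.4 s.
Altogether 14973.5 + 860.4 = 15833.9 s, i.e. 4.40 hours.

4.40 hours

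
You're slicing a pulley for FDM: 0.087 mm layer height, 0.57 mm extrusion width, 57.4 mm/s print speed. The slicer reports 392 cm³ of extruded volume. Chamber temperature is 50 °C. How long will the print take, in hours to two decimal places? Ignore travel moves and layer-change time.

Bead cross-section: 0.087 × 0.57 → 0.04959 mm².
Path length: 392000 mm³ / 0.04959 mm² → 7904819.5 mm.
Print-move time: 7904819.5 / 57.4 → 137714.6 s.
That's 137714.6 s → 38.25 hours.

38.25 hours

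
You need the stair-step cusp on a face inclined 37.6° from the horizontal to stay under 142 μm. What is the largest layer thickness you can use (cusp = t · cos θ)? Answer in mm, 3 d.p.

t = h_c / cos θ = 0.142 / 0.7923 = 0.179 mm.

0.179 mm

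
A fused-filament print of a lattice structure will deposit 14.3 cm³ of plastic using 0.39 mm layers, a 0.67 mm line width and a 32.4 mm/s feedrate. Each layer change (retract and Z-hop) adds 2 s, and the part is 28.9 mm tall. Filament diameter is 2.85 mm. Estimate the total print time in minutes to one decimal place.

30.7 minutes

Bead cross-section: 0.39 × 0.67 → 0.2613 mm².
Path length: 14300 mm³ / 0.2613 mm² → 54726.4 mm.
Print-move time: 54726.4 / 32.4 → 1689.1 s.
Number of layers: 28.9 / 0.39 → 75 (rounded up).
Layer-change overhead = 75 × 2 = 150 s.
Total = 1689.1 + 150 = 1839.1 s = 30.7 minutes.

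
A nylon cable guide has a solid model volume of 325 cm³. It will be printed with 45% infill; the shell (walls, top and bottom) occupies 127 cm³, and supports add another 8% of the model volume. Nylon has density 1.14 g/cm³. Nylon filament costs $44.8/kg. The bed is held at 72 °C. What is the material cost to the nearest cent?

$12.36

Interior volume: 325 − 127 → 198 cm³.
Infill volume = 0.45 × 198 = 89.1 cm³.
Support = 0.08 × 325 = 26 cm³.
Total printed volume = 127 + 89.1 + 26 = 242.1 cm³.
Mass = 242.1 × 1.14, so 275.994 g.
At $44.8/kg: 275.994/1000 × 44.8 = $12.36.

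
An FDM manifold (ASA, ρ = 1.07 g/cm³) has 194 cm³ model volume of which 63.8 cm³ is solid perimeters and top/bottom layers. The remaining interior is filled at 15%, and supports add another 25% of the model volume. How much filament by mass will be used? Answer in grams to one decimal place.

141.1 g

Volume inside the shell = 194 − 63.8 = 130.2 cm³.
Deposited infill = 0.15 × 130.2 = 19.53 cm³.
Support = 0.25 × 194 = 48.5 cm³.
Total extruded = 63.8 + 19.53 + 48.5 = 131.83 cm³.
Mass: 131.83 × 1.07 → 141.0581 g.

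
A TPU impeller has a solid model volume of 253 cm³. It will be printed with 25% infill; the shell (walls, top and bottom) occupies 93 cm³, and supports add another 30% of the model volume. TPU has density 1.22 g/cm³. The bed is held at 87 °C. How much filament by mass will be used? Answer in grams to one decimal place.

Infill region = 253 − 93 = 160 cm³.
Infill volume = 0.25 × 160, so 40 cm³.
Support = 0.30 × 253, so 75.9 cm³.
Deposited volume = 93 + 40 + 75.9, so 208.9 cm³.
Mass: 208.9 × 1.22 → 254.858 g.

254.9 g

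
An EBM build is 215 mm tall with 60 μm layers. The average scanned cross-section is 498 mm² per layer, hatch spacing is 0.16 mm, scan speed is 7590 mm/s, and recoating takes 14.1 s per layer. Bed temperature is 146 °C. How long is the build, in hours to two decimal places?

Layer count = ceil(215 / 0.06) = 3584.
Per-layer scan distance = 498 / 0.16, so 3112.5 mm.
Beam time per layer = 3112.5 / 7590 = 0.4101 s.
Time per layer: 0.4101 + 14.1 → 14.5101 s.
Build time = 3584 × 14.5101 = 52004.1984 s = 14.45 hours.

14.45 hours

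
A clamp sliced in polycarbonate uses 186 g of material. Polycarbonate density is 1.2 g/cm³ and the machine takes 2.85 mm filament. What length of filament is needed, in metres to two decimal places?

Volume = 186 g / 1.2 g·cm⁻³ = 155 cm³ = 155000 mm³.
Filament cross-section = π × (2.85/2)² = 6.3794 mm².
L = V/A = 155000/6.3794 = 24296.96 mm → 24.30 m.

24.30 m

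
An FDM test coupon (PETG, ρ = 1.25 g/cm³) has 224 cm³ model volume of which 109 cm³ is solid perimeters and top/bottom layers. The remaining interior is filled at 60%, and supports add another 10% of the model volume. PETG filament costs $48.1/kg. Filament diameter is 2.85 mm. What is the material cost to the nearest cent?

$12.05

Interior volume: 224 − 109 → 115 cm³.
Deposited infill = 0.60 × 115 = 69 cm³.
Support = 0.10 × 224 = 22.4 cm³.
Total extruded = 109 + 69 + 22.4 = 200.4 cm³.
Mass: 200.4 × 1.25 → 250.5 g.
Cost = 250.5 g / 1000 × $48.1/kg = $12.05.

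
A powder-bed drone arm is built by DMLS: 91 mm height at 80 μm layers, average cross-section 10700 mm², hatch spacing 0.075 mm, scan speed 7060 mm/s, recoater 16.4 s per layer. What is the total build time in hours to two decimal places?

Number of layers: 91 / 0.08 → 1138 (rounded up).
Per-layer scan distance = 10700 / 0.075 = 142666.7 mm.
Per-layer scan time = 142666.7 / 7060, so 20.2077 s.
Time per layer: 20.2077 + 16.4 → 36.6077 s.
Build time = 1138 × 36.6077 = 41659.5626 s = 11.57 hours.

11.57 hours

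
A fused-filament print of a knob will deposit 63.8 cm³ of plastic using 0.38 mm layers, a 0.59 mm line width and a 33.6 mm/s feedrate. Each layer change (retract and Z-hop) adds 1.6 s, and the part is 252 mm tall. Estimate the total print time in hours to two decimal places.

2.65 hours

Extrusion cross-section = 0.38 × 0.59, so 0.2242 mm².
Path length: 63800 mm³ / 0.2242 mm² → 284567.4 mm.
Time extruding = 284567.4 / 33.6, so 8469.3 s.
Number of layers: 252 / 0.38 → 664 (rounded up).
Z-hop total = 664 × 1.6, so 1062.4 s.
Total = 8469.3 + 1062.4 = 9531.7 s = 2.65 hours.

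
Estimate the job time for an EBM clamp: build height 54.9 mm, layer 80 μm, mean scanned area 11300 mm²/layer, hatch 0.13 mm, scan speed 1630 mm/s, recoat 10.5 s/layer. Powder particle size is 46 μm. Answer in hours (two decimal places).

12.18 hours

Layer count = ceil(54.9 / 0.08) = 687.
Hatch length per layer = 11300 / 0.13, so 86923.1 mm.
Scan time per layer = 86923.1 / 1630, so 53.3271 s.
Per-layer time = 53.3271 + 10.5 = 63.8271 s.
687 layers × 63.8271 s/layer = 43849.2177 s, i.e. 12.18 hours.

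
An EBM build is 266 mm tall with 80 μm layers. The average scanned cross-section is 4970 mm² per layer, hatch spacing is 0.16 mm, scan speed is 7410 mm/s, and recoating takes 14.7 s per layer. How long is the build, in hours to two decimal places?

17.45 hours

Layer count = ceil(266 / 0.08) = 3325.
Per-layer scan distance: 4970 / 0.16 → 31062.5 mm.
Per-layer scan time: 31062.5 / 7410 → 4.192 s.
Time per layer = 4.192 + 14.7, so 18.892 s.
Build time = 3325 × 18.892 = 62815.9 s = 17.45 hours.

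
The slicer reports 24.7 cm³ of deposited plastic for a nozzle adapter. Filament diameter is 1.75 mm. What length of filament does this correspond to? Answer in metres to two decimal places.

A = π r² = π × 0.875² = 2.4053 mm².
Length = 24.7 cm³ / 2.4053 mm² = 24700 / 2.4053 = 10268.99 mm = 10.27 m.

10.27 m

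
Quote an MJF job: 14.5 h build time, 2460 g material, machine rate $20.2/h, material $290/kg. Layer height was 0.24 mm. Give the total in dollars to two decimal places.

$1006.30

Machine cost = 20.2 × 14.5, so $292.90.
Feedstock cost: 290 × 2460/1000 → $713.40.
Total = 292.90 + 713.40 = $1006.30.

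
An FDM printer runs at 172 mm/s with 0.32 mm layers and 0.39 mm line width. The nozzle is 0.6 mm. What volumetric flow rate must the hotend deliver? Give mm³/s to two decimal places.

Bead cross-section = 0.32 × 0.39 = 0.1248 mm².
Volumetric flow = 172 × 0.1248 = 21.47 mm³/s.

21.47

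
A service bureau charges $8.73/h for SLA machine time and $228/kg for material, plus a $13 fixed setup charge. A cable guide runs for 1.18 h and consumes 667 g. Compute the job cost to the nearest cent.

Time charge: 8.73 × 1.18 → $10.3014.
Feedstock cost = 228 × 667/1000 = $152.076.
Total = 10.3014 + 152.076 + 13 = 175.3774 ≈ $175.38.

$175.38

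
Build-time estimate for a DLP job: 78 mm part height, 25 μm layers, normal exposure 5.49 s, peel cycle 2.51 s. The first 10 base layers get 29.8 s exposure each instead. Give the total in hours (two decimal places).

Layer count = ceil(78 / 0.025) = 3120.
Burn-in layers = 10 × (29.8 + 2.51), so 323.1 s.
Normal layers = 3110 × (5.49 + 2.51), so 24880 s.
Total = 323.1 + 24880 = 25203.1 s = 7.00 hours.

7.00 hours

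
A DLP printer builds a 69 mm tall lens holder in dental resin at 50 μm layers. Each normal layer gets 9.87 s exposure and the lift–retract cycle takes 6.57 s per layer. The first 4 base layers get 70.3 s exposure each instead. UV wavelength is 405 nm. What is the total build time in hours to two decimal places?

Layers = ⌈69/0.05⌉ = 1380.
Burn-in layers = 4 × (70.3 + 6.57) = 307.48 s.
Remaining layers = 1376 × (9.87 + 6.57) = 22621.44 s.
Sum: 307.48 + 22621.44 = 22928.92 s → 6.37 hours.

6.37 hours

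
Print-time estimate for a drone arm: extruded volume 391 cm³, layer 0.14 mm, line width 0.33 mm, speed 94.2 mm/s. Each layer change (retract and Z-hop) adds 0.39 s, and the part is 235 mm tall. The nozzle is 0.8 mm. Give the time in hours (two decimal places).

25.14 hours

Line area: 0.14 × 0.33 → 0.0462 mm².
Toolpath length = 391 cm³ / 0.0462 mm² = 391000 / 0.0462 = 8463203.5 mm.
Print-move time = 8463203.5 / 94.2 = 89842.9 s.
Number of layers: 235 / 0.14 → 1679 (rounded up).
Non-print overhead = 1679 × 0.39, so 654.81 s.
Total = 89842.9 + 654.81 = 90497.71 s = 25.14 hours.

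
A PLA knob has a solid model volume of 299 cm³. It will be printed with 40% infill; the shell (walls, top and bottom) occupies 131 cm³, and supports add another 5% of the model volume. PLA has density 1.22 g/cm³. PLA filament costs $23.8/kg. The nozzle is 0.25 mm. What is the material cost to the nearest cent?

$6.19

Infill region = 299 − 131 = 168 cm³.
Infill volume: 0.40 × 168 → 67.2 cm³.
Support = 0.05 × 299 = 14.95 cm³.
Total printed volume = 131 + 67.2 + 14.95, so 213.15 cm³.
Mass = 213.15 × 1.22 = 260.043 g.
Cost = 260.043 g / 1000 × $23.8/kg = $6.19.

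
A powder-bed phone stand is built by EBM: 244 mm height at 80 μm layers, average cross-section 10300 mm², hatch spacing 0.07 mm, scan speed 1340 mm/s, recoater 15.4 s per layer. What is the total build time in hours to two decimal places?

Number of layers: 244 / 0.08 → 3050 (rounded up).
Hatch length per layer = 10300 / 0.07 = 147142.9 mm.
Scan time per layer = 147142.9 / 1340 = 109.8081 s.
Time per layer = 109.8081 + 15.4, so 125.2081 s.
Build time = 3050 × 125.2081 = 381884.705 s = 106.08 hours.

106.08 hours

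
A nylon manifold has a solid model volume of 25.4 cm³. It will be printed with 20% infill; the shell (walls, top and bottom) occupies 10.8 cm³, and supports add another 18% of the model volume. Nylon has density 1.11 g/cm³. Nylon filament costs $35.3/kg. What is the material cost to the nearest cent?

$0.72

Infill region: 25.4 − 10.8 → 14.6 cm³.
Deposited infill: 0.20 × 14.6 → 2.92 cm³.
Support = 0.18 × 25.4 = 4.572 cm³.
Total printed volume: 10.8 + 2.92 + 4.572 → 18.292 cm³.
Mass = 18.292 × 1.11 = 20.30412 g.
Cost = 20.30412 g / 1000 × $35.3/kg = $0.72.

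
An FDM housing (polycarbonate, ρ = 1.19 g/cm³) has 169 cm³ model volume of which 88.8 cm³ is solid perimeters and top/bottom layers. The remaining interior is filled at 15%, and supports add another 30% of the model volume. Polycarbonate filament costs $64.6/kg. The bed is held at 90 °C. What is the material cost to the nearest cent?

$11.65

Interior volume = 169 − 88.8, so 80.2 cm³.
Deposited infill = 0.15 × 80.2, so 12.03 cm³.
Support: 0.30 × 169 → 50.7 cm³.
Total printed volume: 88.8 + 12.03 + 50.7 → 151.53 cm³.
Mass = 151.53 × 1.19 = 180.3207 g.
At $64.6/kg: 180.3207/1000 × 64.6 = $11.65.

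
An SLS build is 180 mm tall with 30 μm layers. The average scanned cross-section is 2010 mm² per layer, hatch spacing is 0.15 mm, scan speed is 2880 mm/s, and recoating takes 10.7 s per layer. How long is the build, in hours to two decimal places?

Layer count = ceil(180 / 0.03) = 6000.
Hatch length per layer: 2010 / 0.15 → 13400 mm.
Per-layer scan time: 13400 / 2880 → 4.6528 s.
Layer cycle = 4.6528 + 10.7, so 15.3528 s.
Total: 6000 × 15.3528 s = 92116.8 s → 25.59 hours.

25.59 hours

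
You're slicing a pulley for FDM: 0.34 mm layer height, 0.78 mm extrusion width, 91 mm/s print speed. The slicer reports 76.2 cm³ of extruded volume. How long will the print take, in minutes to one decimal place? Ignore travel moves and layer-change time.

Bead cross-section = 0.34 × 0.78 = 0.2652 mm².
Total extruded path = 76200/0.2652 = 287330.3 mm.
Print-move time: 287330.3 / 91 → 3157.5 s.
3157.5 s = 52.6 minutes.

52.6 minutes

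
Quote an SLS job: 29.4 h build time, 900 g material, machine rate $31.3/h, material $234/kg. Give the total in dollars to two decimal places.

$1130.82

Machine cost: 31.3 × 29.4 → $920.22.
Material charge = 234 × 900/1000, so $210.60.
Total = 920.22 + 210.60 = $1130.82.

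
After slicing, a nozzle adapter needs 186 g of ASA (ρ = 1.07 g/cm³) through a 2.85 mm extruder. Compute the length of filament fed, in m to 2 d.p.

27.25 m

Volume = 186 g / 1.07 g·cm⁻³ = 173.8318 cm³ = 173831.8 mm³.
Cross-section of 2.85 mm filament: π·(2.85/2)² = 6.3794 mm².
L = V/A = 173831.8/6.3794 = 27248.93 mm → 27.25 m.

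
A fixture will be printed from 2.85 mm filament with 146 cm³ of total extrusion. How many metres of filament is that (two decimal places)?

22.89 m

Cross-section of 2.85 mm filament: π·(2.85/2)² = 6.3794 mm².
Length = 146 cm³ / 6.3794 mm² = 146000 / 6.3794 = 22886.16 mm = 22.89 m.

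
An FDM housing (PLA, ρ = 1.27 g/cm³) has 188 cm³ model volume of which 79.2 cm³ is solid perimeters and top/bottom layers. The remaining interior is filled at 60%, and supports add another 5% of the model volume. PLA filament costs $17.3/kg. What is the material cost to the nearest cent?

Volume inside the shell = 188 − 79.2 = 108.8 cm³.
Infill deposited = 0.60 × 108.8 = 65.28 cm³.
Support: 0.05 × 188 → 9.4 cm³.
Total printed volume = 79.2 + 65.28 + 9.4 = 153.88 cm³.
Mass = 153.88 × 1.27 = 195.4276 g.
Cost = 195.4276 g / 1000 × $17.3/kg = $3.38.

$3.38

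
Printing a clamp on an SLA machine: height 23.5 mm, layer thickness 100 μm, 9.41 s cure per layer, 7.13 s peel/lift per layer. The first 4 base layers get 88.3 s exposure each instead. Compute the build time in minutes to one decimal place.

70.0 minutes

Layer count = ceil(23.5 / 0.1) = 235.
Bottom layers: 4 × (88.3 + 7.13) → 381.72 s.
Regular layers = 231 × (9.41 + 7.13) = 3820.74 s.
Total = 381.72 + 3820.74 = 4202.46 s = 70.0 minutes.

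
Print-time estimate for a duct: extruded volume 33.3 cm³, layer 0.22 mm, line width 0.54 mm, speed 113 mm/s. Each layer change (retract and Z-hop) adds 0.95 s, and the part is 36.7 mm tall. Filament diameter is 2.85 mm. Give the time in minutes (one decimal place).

Line area: 0.22 × 0.54 → 0.1188 mm².
Path length: 33300 mm³ / 0.1188 mm² → 280303 mm.
Extrusion time = 280303 / 113 = 2480.6 s.
Number of layers: 36.7 / 0.22 → 167 (rounded up).
Non-print overhead = 167 × 0.95, so 158.65 s.
Total = 2480.6 + 158.65 = 2639.25 s = 44.0 minutes.

44.0 minutes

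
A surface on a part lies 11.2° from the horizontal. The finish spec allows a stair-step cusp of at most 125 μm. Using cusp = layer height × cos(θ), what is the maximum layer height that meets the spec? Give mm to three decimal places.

0.127 mm

Layer height = cusp / cos(11.2°) = 0.125 / 0.9810 = 0.127 mm.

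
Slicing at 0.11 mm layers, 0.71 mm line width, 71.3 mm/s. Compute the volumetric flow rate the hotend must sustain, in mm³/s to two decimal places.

5.57

A = 0.11 × 0.71 = 0.0781 mm².
Q = v·A = 71.3 × 0.0781 = 5.57 mm³/s.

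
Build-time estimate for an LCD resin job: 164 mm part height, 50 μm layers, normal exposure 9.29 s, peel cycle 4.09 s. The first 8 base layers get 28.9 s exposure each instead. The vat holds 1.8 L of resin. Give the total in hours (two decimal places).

Layer count = ceil(164 / 0.05) = 3280.
Burn-in layers: 8 × (28.9 + 4.09) → 263.92 s.
Normal layers: 3272 × (9.29 + 4.09) → 43779.36 s.
Sum: 263.92 + 43779.36 = 44043.28 s → 12.23 hours.

12.23 hours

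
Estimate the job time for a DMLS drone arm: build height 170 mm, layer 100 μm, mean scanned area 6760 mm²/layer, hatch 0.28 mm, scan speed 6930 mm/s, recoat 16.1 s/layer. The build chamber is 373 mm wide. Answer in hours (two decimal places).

Number of layers: 170 / 0.1 → 1700 (rounded up).
Scan path per layer = 6760 / 0.28 = 24142.9 mm.
Per-layer scan time: 24142.9 / 6930 → 3.4838 s.
Per-layer time = 3.4838 + 16.1, so 19.5838 s.
1700 layers × 19.5838 s/layer = 33292.46 s, i.e. 9.25 hours.

9.25 hours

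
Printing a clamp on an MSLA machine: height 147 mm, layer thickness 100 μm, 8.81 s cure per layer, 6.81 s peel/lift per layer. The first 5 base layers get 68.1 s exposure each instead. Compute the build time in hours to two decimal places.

Layers = ⌈147/0.1⌉ = 1470.
Burn-in layers = 5 × (68.1 + 6.81), so 374.55 s.
Normal layers = 1465 × (8.81 + 6.81) = 22883.3 s.
Total = 374.55 + 22883.3 = 23257.85 s = 6.46 hours.

6.46 hours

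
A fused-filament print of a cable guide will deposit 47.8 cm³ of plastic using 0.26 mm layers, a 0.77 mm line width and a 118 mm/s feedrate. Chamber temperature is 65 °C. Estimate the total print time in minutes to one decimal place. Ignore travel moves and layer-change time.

33.7 minutes

Extrusion cross-section = 0.26 × 0.77, so 0.2002 mm².
Total extruded path = 47800/0.2002 = 238761.2 mm.
Time extruding: 238761.2 / 118 → 2023.4 s.
Converting: 2023.4 s = 33.7 minutes.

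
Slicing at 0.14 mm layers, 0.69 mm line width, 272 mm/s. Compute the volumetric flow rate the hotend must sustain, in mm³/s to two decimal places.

Extrusion cross-section = 0.14 × 0.69, so 0.0966 mm².
Q = v·A = 272 × 0.0966 = 26.28 mm³/s.

26.28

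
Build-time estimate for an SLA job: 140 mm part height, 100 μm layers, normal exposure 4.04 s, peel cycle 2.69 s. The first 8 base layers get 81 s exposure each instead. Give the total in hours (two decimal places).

2.79 hours

Layer count = ceil(140 / 0.1) = 1400.
Base layers = 8 × (81 + 2.69), so 669.52 s.
Remaining layers = 1392 × (4.04 + 2.69), so 9368.16 s.
Sum: 669.52 + 9368.16 = 10037.68 s → 2.79 hours.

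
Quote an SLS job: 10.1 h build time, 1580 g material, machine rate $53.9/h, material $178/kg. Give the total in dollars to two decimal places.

$825.63

Machine-time cost = 53.9 × 10.1, so $544.39.
Material charge = 178 × 1580/1000, so $281.24.
Job cost: 544.39 + 281.24 = $825.63.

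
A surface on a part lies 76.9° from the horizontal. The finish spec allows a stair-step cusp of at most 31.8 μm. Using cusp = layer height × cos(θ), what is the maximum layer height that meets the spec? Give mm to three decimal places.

0.140 mm

Layer height = cusp / cos(76.9°) = 0.0318 / 0.2267 = 0.140 mm.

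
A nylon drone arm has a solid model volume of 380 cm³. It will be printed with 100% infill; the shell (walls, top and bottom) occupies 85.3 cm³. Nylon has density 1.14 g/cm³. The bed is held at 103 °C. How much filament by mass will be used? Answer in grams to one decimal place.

433.2 g

Volume inside the shell = 380 − 85.3 = 294.7 cm³.
Deposited infill: 1.00 × 294.7 → 294.7 cm³.
Total printed volume = 85.3 + 294.7, so 380 cm³.
Mass = 380 × 1.14 = 433.2 g.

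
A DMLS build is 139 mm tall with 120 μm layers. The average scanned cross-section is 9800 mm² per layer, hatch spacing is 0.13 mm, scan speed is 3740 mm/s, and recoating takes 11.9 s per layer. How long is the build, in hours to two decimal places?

Layer count = ceil(139 / 0.12) = 1159.
Scan path per layer: 9800 / 0.13 → 75384.6 mm.
Scan time per layer = 75384.6 / 3740, so 20.1563 s.
Layer cycle: 20.1563 + 11.9 → 32.0563 s.
Total: 1159 × 32.0563 s = 37153.2517 s → 10.32 hours.

10.32 hours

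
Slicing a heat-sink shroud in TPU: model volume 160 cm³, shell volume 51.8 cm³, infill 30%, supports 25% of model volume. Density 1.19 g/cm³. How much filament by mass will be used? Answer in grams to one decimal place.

Interior volume = 160 − 51.8, so 108.2 cm³.
Infill deposited = 0.30 × 108.2 = 32.46 cm³.
Support: 0.25 × 160 → 40 cm³.
Total printed volume = 51.8 + 32.46 + 40, so 124.26 cm³.
Mass = 124.26 × 1.19 = 147.8694 g.

147.9 g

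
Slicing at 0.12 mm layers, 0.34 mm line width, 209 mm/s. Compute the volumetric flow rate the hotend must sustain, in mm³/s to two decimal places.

8.53

A = 0.12 × 0.34, so 0.0408 mm².
Volumetric flow = 209 × 0.0408 = 8.53 mm³/s.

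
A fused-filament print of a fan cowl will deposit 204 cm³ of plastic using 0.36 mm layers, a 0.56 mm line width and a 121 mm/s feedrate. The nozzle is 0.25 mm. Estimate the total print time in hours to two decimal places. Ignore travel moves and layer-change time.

2.32 hours

Bead cross-section = 0.36 × 0.56, so 0.2016 mm².
Total extruded path = 204000/0.2016 = 1011904.8 mm.
Print-move time: 1011904.8 / 121 → 8362.8 s.
8362.8 s = 2.32 hours.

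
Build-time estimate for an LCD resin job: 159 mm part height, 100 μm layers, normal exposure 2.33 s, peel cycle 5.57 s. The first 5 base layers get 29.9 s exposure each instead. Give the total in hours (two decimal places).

3.53 hours

Layers = ⌈159/0.1⌉ = 1590.
Bottom layers = 5 × (29.9 + 5.57), so 177.35 s.
Regular layers = 1585 × (2.33 + 5.57), so 12521.5 s.
Total = 177.35 + 12521.5 = 12698.85 s = 3.53 hours.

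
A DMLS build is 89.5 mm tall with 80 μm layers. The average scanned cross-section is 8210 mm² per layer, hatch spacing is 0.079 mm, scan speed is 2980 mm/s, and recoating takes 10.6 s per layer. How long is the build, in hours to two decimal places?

Number of layers: 89.5 / 0.08 → 1119 (rounded up).
Scan path per layer = 8210 / 0.079 = 103924.1 mm.
Laser time per layer = 103924.1 / 2980 = 34.8739 s.
Layer cycle: 34.8739 + 10.6 → 45.4739 s.
1119 layers × 45.4739 s/layer = 50885.2941 s, i.e. 14.13 hours.

14.13 hours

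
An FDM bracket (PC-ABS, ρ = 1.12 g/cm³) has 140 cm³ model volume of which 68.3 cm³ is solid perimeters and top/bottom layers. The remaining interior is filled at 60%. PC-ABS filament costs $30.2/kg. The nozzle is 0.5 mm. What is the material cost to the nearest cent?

Volume inside the shell = 140 − 68.3 = 71.7 cm³.
Deposited infill = 0.60 × 71.7 = 43.02 cm³.
Deposited volume = 68.3 + 43.02, so 111.32 cm³.
Mass = 111.32 × 1.12, so 124.6784 g.
At $30.2/kg: 124.6784/1000 × 30.2 = $3.77.

$3.77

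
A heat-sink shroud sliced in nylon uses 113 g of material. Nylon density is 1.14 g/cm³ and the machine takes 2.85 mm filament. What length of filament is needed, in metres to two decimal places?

15.54 m

Extruded volume: 113/1.14 = 99.1228 cm³ (99122.8 mm³).
Filament cross-section = π × (2.85/2)² = 6.3794 mm².
Length = 99122.8 / 6.3794 = 15537.95 mm = 15.54 m.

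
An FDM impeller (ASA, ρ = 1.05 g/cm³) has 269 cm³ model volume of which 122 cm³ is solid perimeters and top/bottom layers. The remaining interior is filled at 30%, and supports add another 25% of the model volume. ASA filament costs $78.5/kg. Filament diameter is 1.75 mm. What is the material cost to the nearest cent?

Infill region: 269 − 122 → 147 cm³.
Infill deposited = 0.30 × 147, so 44.1 cm³.
Support = 0.25 × 269, so 67.25 cm³.
Total extruded = 122 + 44.1 + 67.25, so 233.35 cm³.
Mass = 233.35 × 1.05 = 245.0175 g.
Cost = 245.0175 g / 1000 × $78.5/kg = $19.23.

$19.23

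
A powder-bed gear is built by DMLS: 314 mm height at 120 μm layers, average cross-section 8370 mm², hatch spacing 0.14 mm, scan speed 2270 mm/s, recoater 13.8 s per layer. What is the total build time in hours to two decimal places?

29.18 hours

Layer count = ceil(314 / 0.12) = 2617.
Per-layer scan distance = 8370 / 0.14, so 59785.7 mm.
Per-layer scan time = 59785.7 / 2270, so 26.3373 s.
Per-layer time = 26.3373 + 13.8 = 40.1373 s.
Build time = 2617 × 40.1373 = 105039.3141 s = 29.18 hours.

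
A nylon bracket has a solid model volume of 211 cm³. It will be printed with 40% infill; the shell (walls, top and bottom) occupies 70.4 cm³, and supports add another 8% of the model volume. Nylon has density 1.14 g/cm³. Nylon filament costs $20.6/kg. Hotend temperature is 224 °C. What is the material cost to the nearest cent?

Interior volume = 211 − 70.4 = 140.6 cm³.
Deposited infill: 0.40 × 140.6 → 56.24 cm³.
Support: 0.08 × 211 → 16.88 cm³.
Deposited volume = 70.4 + 56.24 + 16.88 = 143.52 cm³.
Mass = 143.52 × 1.14, so 163.6128 g.
At $20.6/kg: 163.6128/1000 × 20.6 = $3.37.

$3.37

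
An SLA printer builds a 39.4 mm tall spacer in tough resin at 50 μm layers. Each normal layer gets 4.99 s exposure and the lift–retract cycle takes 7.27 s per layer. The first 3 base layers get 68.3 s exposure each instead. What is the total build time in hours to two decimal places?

Layer count = ceil(39.4 / 0.05) = 788.
Bottom layers = 3 × (68.3 + 7.27) = 226.71 s.
Remaining layers = 785 × (4.99 + 7.27) = 9624.1 s.
Total = 226.71 + 9624.1 = 9850.81 s = 2.74 hours.

2.74 hours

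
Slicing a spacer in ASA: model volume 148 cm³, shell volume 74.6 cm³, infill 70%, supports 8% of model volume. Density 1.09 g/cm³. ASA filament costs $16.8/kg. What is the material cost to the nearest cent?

Volume inside the shell = 148 − 74.6 = 73.4 cm³.
Deposited infill = 0.70 × 73.4 = 51.38 cm³.
Support: 0.08 × 148 → 11.84 cm³.
Deposited volume: 74.6 + 51.38 + 11.84 → 137.82 cm³.
Mass = 137.82 × 1.09, so 150.2238 g.
Cost = 150.2238 g / 1000 × $16.8/kg = $2.52.

$2.52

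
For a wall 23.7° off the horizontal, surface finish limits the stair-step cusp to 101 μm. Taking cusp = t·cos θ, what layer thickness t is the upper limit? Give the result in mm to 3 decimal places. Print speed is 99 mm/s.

0.110 mm

t = h_c / cos θ = 0.101 / 0.9157 = 0.110 mm.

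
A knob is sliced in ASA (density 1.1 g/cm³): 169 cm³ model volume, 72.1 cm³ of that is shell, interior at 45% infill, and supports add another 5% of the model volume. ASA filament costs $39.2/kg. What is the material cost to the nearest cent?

$5.35

Interior volume = 169 − 72.1 = 96.9 cm³.
Infill deposited: 0.45 × 96.9 → 43.605 cm³.
Support = 0.05 × 169, so 8.45 cm³.
Total extruded = 72.1 + 43.605 + 8.45 = 124.155 cm³.
Mass = 124.155 × 1.1, so 136.5705 g.
At $39.2/kg: 136.5705/1000 × 39.2 = $5.35.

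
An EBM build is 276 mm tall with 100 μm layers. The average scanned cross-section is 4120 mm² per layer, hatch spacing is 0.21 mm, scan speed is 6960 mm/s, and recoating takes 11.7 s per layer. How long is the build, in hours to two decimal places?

Layers = ⌈276/0.1⌉ = 2760.
Hatch length per layer: 4120 / 0.21 → 19619 mm.
Per-layer scan time = 19619 / 6960, so 2.8188 s.
Time per layer = 2.8188 + 11.7, so 14.5188 s.
Total: 2760 × 14.5188 s = 40071.888 s → 11.13 hours.

11.13 hours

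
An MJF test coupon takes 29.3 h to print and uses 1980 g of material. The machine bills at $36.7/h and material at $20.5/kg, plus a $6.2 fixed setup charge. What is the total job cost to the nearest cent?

Machine cost: 36.7 × 29.3 → $1075.31.
Material charge: 20.5 × 1980/1000 → $40.59.
Adding setup: 1075.31 + 40.59 + 6.2 → $1122.10.

$1122.10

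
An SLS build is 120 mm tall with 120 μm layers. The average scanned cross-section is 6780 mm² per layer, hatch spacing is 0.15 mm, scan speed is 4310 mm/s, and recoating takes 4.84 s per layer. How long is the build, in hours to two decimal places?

Layer count = ceil(120 / 0.12) = 1000.
Scan path per layer = 6780 / 0.15 = 45200 mm.
Per-layer scan time = 45200 / 4310, so 10.4872 s.
Time per layer: 10.4872 + 4.84 → 15.3272 s.
Build time = 1000 × 15.3272 = 15327.2 s = 4.26 hours.

4.26 hours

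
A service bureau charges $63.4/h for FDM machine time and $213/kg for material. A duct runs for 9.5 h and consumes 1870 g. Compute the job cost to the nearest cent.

Machine cost = 63.4 × 9.5, so $602.30.
Feedstock cost: 213 × 1870/1000 → $398.31.
Job cost: 602.30 + 398.31 = $1000.61.

$1000.61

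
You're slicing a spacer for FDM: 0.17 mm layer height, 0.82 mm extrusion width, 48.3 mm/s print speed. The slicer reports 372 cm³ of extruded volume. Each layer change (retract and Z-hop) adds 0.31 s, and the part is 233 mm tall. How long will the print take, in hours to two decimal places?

15.47 hours

Extrusion cross-section = 0.17 × 0.82 = 0.1394 mm².
Path length: 372000 mm³ / 0.1394 mm² → 2668579.6 mm.
Print-move time = 2668579.6 / 48.3, so 55250.1 s.
Number of layers: 233 / 0.17 → 1371 (rounded up).
Z-hop total: 1371 × 0.31 → 425.01 s.
Total = 55250.1 + 425.01 = 55675.11 s = 15.47 hours.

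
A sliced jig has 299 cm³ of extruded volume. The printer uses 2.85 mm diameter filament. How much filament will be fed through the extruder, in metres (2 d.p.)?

A = π r² = π × 1.425² = 6.3794 mm².
L = 299000 mm³ / 6.3794 mm² = 46869.61 mm, i.e. 46.87 m.

46.87 m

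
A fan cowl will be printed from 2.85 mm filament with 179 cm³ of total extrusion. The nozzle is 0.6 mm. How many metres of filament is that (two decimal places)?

Cross-section of 2.85 mm filament: π·(2.85/2)² = 6.3794 mm².
L = 179000 mm³ / 6.3794 mm² = 28059.07 mm, i.e. 28.06 m.

28.06 m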